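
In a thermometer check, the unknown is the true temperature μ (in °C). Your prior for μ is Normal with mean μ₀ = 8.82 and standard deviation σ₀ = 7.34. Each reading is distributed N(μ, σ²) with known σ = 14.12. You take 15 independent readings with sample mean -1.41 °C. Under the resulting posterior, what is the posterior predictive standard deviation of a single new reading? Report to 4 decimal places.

For Normal data with known variance σ², a Normal(μ₀, σ₀²) prior on μ is conjugate. Posterior precision = 1/σ₀² + n/σ²; posterior mean is the precision-weighted average of μ₀ and x̄.
σ₀² = 7.34² = 53.8756, σ² = 14.12² = 199.3744; σ² + n·σ₀² = 199.3744 + 15·53.8756 = 1007.5084.
Posterior precision = 1/σ₀² + n/σ² = 1/53.8756 + 15/199.3744 = (σ² + n·σ₀²)/(σ₀²σ²) = 1007.5084/(53.8756·199.3744); posterior variance σₙ² = σ₀²σ²/(σ² + n·σ₀²) = 53.8756·199.3744/1007.5084 = 10.661366.
Predictive variance for one new observation = σₙ² + σ² = 53.8756·199.3744/1007.5084 + 199.3744 = σ²·(σ₀² + 1007.5084)/1007.5084 = 199.3744·1061.384/1007.5084 = 210.035766; SD = √(199.3744·1061.384/1007.5084) = 14.4926.

14.4926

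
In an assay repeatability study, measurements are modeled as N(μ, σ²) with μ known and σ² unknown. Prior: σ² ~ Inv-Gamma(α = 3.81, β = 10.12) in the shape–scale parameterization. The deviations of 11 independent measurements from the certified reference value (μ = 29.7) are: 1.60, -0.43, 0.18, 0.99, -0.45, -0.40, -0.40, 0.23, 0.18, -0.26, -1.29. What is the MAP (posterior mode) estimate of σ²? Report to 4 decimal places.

With known mean μ and an Inverse-Gamma(α, β) prior on σ², the Normal likelihood is conjugate: posterior is Inv-Gamma(α + n/2, β + Σ(xᵢ−μ)²/2).
Σ(xᵢ−μ)² = (1.60)² + (-0.43)² + (0.18)² + (0.99)² + (-0.45)² + (-0.40)² + (-0.40)² + (0.23)² + (0.18)² + (-0.26)² + (-1.29)² = 6.0969.
Posterior: Inv-Gamma(3.81 + 11/2, 10.12 + 6.0969/2) = Inv-Gamma(9.31, 13.16845).
Mode = β/(α+1) = 13.16845/10.31 = 1.2773.

1.2773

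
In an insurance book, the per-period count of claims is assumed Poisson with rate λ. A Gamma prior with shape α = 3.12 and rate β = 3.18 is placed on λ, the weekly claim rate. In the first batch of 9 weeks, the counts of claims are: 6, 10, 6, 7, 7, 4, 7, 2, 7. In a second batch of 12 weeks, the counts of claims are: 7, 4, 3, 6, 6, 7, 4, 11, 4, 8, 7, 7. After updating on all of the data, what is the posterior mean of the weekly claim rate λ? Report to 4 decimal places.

With a Gamma(shape α, rate β) prior, the Poisson likelihood is conjugate: the posterior is Gamma(α + ΣXᵢ, β + n).
Batch 1: sum of counts S = 56 over n = 9 weeks.
After batch 1: Gamma(α+S, β+n) = Gamma(3.12+56, 3.18+9) = Gamma(59.12, 12.18).
Batch 2: sum of counts S = 74 over n = 12 weeks.
After batch 2: Gamma(α+S, β+n) = Gamma(59.12+74, 12.18+12) = Gamma(133.12, 24.18).
Posterior mean = α/β = 133.12/24.18 = 5.5054.

5.5054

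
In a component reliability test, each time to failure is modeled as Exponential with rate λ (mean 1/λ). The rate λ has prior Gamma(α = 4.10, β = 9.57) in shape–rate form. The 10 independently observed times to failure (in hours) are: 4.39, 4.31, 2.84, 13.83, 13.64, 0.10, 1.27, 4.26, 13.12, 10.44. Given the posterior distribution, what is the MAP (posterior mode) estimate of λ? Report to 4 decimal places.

With a Gamma(shape α, rate β) prior on the exponential rate λ, the posterior after n observations with total T = Σxᵢ is Gamma(α+n, β+T).
Sum of observations T = 68.20 hours; n = 10.
Posterior: Gamma(4.10+10, 9.57+68.20) = Gamma(14.10, 77.77).
Mode = (α−1)/β = 0.1684.

0.1684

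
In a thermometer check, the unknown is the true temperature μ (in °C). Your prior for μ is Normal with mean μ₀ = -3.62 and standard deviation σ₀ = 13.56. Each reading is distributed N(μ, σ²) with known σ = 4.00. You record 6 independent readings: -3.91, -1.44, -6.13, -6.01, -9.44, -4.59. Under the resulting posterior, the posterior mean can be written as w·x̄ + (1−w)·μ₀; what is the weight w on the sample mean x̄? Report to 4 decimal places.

0.9857

For Normal data with known variance σ², a Normal(μ₀, σ₀²) prior on μ is conjugate. Posterior precision = 1/σ₀² + n/σ²; posterior mean is the precision-weighted average of μ₀ and x̄.
σ₀² = 13.56² = 183.8736, σ² = 4.00² = 16. Prior precision 1/σ₀² = 1/183.8736; data precision n/σ² = 6/16.
w = (n/σ²)/(1/σ₀² + n/σ²) = n·σ₀²/(σ² + n·σ₀²) = 6·183.8736/(16 + 6·183.8736) = 1103.2416/1119.2416 = 0.9857.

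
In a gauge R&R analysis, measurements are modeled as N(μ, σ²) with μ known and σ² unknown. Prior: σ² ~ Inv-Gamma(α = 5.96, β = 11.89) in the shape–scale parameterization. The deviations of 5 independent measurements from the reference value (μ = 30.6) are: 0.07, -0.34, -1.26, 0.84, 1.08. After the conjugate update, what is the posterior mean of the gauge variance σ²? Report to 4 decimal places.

With known mean μ and an Inverse-Gamma(α, β) prior on σ², the Normal likelihood is conjugate: posterior is Inv-Gamma(α + n/2, β + Σ(xᵢ−μ)²/2).
Σ(xᵢ−μ)² = (0.07)² + (-0.34)² + (-1.26)² + (0.84)² + (1.08)² = 3.5801.
Posterior: Inv-Gamma(5.96 + 5/2, 11.89 + 3.5801/2) = Inv-Gamma(8.46, 13.68005).
E[σ²|data] = β/(α−1) = 13.68005/7.46 = 1.8338.

1.8338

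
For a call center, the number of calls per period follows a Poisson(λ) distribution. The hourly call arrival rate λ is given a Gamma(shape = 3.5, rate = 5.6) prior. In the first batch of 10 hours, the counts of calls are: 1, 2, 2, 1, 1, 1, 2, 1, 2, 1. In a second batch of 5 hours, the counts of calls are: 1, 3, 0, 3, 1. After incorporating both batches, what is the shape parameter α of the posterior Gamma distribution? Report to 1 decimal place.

With a Gamma(shape α, rate β) prior, the Poisson likelihood is conjugate: the posterior is Gamma(α + ΣXᵢ, β + n).
Batch 1: sum of counts S = 14 over n = 10 hours.
After batch 1: Gamma(α+S, β+n) = Gamma(3.5+14, 5.6+10) = Gamma(17.5, 15.6).
Batch 2: sum of counts S = 8 over n = 5 hours.
After batch 2: Gamma(α+S, β+n) = Gamma(17.5+8, 15.6+5) = Gamma(25.5, 20.6).
Posterior α = 25.5.

25.5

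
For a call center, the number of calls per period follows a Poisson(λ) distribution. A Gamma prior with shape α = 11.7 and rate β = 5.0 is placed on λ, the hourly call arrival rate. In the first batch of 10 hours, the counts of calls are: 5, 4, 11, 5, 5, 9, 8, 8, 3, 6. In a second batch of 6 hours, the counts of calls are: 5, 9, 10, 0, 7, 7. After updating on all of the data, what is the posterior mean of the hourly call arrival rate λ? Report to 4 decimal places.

With a Gamma(shape α, rate β) prior, the Poisson likelihood is conjugate: the posterior is Gamma(α + ΣXᵢ, β + n).
Batch 1: sum of counts S = 64 over n = 10 hours.
After batch 1: Gamma(α+S, β+n) = Gamma(11.7+64, 5.0+10) = Gamma(75.7, 15.0).
Batch 2: sum of counts S = 38 over n = 6 hours.
After batch 2: Gamma(α+S, β+n) = Gamma(75.7+38, 15.0+6) = Gamma(113.7, 21.0).
Posterior mean = α/β = 113.7/21.0 = 5.4143.

5.4143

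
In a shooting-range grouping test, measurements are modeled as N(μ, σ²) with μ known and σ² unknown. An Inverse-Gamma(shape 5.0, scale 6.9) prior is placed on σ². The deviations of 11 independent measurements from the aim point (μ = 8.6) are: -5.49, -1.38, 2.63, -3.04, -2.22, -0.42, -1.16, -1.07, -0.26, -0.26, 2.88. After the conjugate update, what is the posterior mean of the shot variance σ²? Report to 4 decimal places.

With known mean μ and an Inverse-Gamma(α, β) prior on σ², the Normal likelihood is conjugate: posterior is Inv-Gamma(α + n/2, β + Σ(xᵢ−μ)²/2).
Σ(xᵢ−μ)² = (-5.49)² + (-1.38)² + (2.63)² + (-3.04)² + (-2.22)² + (-0.42)² + (-1.16)² + (-1.07)² + (-0.26)² + (-0.26)² + (2.88)² = 64.2279.
Posterior: Inv-Gamma(5.0 + 11/2, 6.9 + 64.2279/2) = Inv-Gamma(10.50, 39.01395).
E[σ²|data] = β/(α−1) = 39.01395/9.50 = 4.1067.

4.1067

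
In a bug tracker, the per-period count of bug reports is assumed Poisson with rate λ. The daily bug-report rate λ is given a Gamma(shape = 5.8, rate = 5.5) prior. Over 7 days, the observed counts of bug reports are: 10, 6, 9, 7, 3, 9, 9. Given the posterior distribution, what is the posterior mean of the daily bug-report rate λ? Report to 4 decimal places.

With a Gamma(shape α, rate β) prior, the Poisson likelihood is conjugate: the posterior is Gamma(α + ΣXᵢ, β + n).
Sum of counts S = 53 over n = 7 days.
Posterior: Gamma(α+S, β+n) = Gamma(5.8+53, 5.5+7) = Gamma(58.8, 12.5).
Posterior mean = α/β = 58.8/12.5 = 4.7040.

4.7040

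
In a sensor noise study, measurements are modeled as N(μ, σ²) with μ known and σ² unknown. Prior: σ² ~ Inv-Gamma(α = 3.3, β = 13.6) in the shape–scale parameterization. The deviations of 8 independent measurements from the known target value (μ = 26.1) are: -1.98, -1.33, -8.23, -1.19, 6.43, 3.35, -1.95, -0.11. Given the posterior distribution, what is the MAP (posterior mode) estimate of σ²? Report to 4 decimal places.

With known mean μ and an Inverse-Gamma(α, β) prior on σ², the Normal likelihood is conjugate: posterior is Inv-Gamma(α + n/2, β + Σ(xᵢ−μ)²/2).
Σ(xᵢ−μ)² = (-1.98)² + (-1.33)² + (-8.23)² + (-1.19)² + (6.43)² + (3.35)² + (-1.95)² + (-0.11)² = 131.2203.
Posterior: Inv-Gamma(3.3 + 8/2, 13.6 + 131.2203/2) = Inv-Gamma(7.30, 79.21015).
Mode = β/(α+1) = 79.21015/8.30 = 9.5434.

9.5434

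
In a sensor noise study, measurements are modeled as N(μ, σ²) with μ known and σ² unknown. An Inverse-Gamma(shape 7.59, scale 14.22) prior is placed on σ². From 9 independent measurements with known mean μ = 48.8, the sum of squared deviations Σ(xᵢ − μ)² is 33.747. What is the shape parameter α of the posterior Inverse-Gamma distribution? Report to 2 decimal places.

With known mean μ and an Inverse-Gamma(α, β) prior on σ², the Normal likelihood is conjugate: posterior is Inv-Gamma(α + n/2, β + Σ(xᵢ−μ)²/2).
Posterior: Inv-Gamma(7.59 + 9/2, 14.22 + 33.747/2) = Inv-Gamma(12.09, 31.0935).
Posterior α = 12.09.

12.09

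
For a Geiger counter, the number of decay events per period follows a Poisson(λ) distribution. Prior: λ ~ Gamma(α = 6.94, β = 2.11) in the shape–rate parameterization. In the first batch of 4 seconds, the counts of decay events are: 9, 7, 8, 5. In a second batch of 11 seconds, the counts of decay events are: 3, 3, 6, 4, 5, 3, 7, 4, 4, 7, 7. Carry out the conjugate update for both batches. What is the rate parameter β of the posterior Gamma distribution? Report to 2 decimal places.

17.11

With a Gamma(shape α, rate β) prior, the Poisson likelihood is conjugate: the posterior is Gamma(α + ΣXᵢ, β + n).
Batch 1: sum of counts S = 29 over n = 4 seconds.
After batch 1: Gamma(α+S, β+n) = Gamma(6.94+29, 2.11+4) = Gamma(35.94, 6.11).
Batch 2: sum of counts S = 53 over n = 11 seconds.
After batch 2: Gamma(α+S, β+n) = Gamma(35.94+53, 6.11+11) = Gamma(88.94, 17.11).
Posterior β = 17.11.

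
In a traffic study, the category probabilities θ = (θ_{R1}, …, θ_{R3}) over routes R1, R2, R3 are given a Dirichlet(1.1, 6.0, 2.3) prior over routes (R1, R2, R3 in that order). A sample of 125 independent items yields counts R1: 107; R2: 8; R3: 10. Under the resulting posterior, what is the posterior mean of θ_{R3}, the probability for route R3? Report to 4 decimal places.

The Dirichlet prior is conjugate to the Multinomial likelihood: each posterior αⱼ = prior αⱼ + observed count nⱼ.
Posterior concentration: (108.1, 14.0, 12.3), total = 134.4.
E[θ_{R3}|data] = α_{R3}/Σα = 12.3/134.4 = 0.0915.

0.0915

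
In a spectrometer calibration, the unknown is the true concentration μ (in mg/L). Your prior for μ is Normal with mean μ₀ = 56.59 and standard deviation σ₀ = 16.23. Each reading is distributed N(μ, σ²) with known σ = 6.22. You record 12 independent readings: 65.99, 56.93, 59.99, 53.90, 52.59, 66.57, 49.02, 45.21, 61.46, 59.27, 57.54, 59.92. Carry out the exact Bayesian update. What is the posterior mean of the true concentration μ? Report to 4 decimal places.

57.3565

For Normal data with known variance σ², a Normal(μ₀, σ₀²) prior on μ is conjugate. Posterior precision = 1/σ₀² + n/σ²; posterior mean is the precision-weighted average of μ₀ and x̄.
Σxᵢ = 65.99 + 56.93 + 59.99 + 53.90 + 52.59 + 66.57 + 49.02 + 45.21 + 61.46 + 59.27 + 57.54 + 59.92 = 688.39, so n·x̄ = 688.39.
σ₀² = 16.23² = 263.4129, σ² = 6.22² = 38.6884; σ² + n·σ₀² = 38.6884 + 12·263.4129 = 3199.6432.
Posterior mean = (μ₀/σ₀² + n·x̄/σ²)/(1/σ₀² + n/σ²) = (σ²·μ₀ + σ₀²·n·x̄)/(σ² + n·σ₀²) = (38.6884·56.59 + 263.4129·688.39)/3199.6432 = 183520.182787/3199.6432 = 57.3565.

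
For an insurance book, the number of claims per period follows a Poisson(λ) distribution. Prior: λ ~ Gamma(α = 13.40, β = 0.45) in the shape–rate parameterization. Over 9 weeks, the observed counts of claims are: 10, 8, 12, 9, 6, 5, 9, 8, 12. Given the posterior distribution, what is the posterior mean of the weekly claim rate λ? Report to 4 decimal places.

With a Gamma(shape α, rate β) prior, the Poisson likelihood is conjugate: the posterior is Gamma(α + ΣXᵢ, β + n).
Sum of counts S = 79 over n = 9 weeks.
Posterior: Gamma(α+S, β+n) = Gamma(13.40+79, 0.45+9) = Gamma(92.40, 9.45).
Posterior mean = α/β = 92.40/9.45 = 9.7778.

9.7778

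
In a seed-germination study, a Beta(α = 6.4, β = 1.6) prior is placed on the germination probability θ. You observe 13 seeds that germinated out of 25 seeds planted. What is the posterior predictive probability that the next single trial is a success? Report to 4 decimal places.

0.5879

The Beta prior is conjugate to a Binomial/Bernoulli likelihood; the update adds successes to α and failures to β.
Posterior: Beta(α+k, β+n−k) = Beta(6.4+13, 1.6+12) = Beta(19.4, 13.6).
For a single future Bernoulli trial, P(success | data) = α/(α+β) = 0.5879.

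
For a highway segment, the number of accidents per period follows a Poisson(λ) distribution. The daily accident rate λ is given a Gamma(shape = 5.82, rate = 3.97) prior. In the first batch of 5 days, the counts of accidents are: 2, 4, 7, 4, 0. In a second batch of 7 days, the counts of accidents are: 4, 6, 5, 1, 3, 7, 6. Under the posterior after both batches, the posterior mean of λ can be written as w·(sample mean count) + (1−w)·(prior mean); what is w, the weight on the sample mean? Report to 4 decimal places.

0.7514

With a Gamma(shape α, rate β) prior, the Poisson likelihood is conjugate: the posterior is Gamma(α + ΣXᵢ, β + n).
Total number of days: n = 5 + 7 = 12.
Posterior mean = (α₀+S)/(β₀+n) = [n/(β₀+n)]·(S/n) + [β₀/(β₀+n)]·(α₀/β₀), so only n and β₀ enter the weight.
Weight on data w = n/(β₀+n) = 12/(3.97+12) = 12/15.97 = 0.7514.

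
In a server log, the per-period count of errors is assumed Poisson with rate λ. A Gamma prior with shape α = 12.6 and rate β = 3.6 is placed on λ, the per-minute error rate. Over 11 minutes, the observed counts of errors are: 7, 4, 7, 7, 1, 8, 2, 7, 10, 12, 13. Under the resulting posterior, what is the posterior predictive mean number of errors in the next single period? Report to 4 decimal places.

With a Gamma(shape α, rate β) prior, the Poisson likelihood is conjugate: the posterior is Gamma(α + ΣXᵢ, β + n).
Sum of counts S = 78 over n = 11 minutes.
Posterior: Gamma(α+S, β+n) = Gamma(12.6+78, 3.6+11) = Gamma(90.6, 14.6).
The predictive distribution for one future period is NegBinom with mean α/β = 6.2055.

6.2055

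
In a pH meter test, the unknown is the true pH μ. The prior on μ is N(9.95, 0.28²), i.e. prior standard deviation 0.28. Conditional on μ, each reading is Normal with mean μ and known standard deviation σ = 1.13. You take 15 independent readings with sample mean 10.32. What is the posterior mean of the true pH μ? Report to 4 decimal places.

10.1274

For Normal data with known variance σ², a Normal(μ₀, σ₀²) prior on μ is conjugate. Posterior precision = 1/σ₀² + n/σ²; posterior mean is the precision-weighted average of μ₀ and x̄.
n·x̄ = 15·10.32 = 154.8.
σ₀² = 0.28² = 0.0784, σ² = 1.13² = 1.2769; σ² + n·σ₀² = 1.2769 + 15·0.0784 = 2.4529.
Posterior mean = (μ₀/σ₀² + n·x̄/σ²)/(1/σ₀² + n/σ²) = (σ²·μ₀ + σ₀²·n·x̄)/(σ² + n·σ₀²) = (1.2769·9.95 + 0.0784·154.8)/2.4529 = 24.841475/2.4529 = 10.1274.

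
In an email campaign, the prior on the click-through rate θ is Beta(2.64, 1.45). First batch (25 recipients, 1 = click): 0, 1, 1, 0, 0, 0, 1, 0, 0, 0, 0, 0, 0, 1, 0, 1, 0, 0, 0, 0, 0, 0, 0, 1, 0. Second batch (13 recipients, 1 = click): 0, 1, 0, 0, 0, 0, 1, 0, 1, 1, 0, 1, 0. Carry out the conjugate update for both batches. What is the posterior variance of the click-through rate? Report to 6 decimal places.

The Beta prior is conjugate to a Binomial/Bernoulli likelihood; the update adds successes to α and failures to β.
After batch 1: Beta(2.64+6, 1.45+19) = Beta(8.64, 20.45).
After batch 2: Beta(8.64+5, 20.45+8) = Beta(13.64, 28.45).
Var = αβ/((α+β)²(α+β+1)) = 13.64·28.45/(42.09²·43.09) = 0.005083.

0.005083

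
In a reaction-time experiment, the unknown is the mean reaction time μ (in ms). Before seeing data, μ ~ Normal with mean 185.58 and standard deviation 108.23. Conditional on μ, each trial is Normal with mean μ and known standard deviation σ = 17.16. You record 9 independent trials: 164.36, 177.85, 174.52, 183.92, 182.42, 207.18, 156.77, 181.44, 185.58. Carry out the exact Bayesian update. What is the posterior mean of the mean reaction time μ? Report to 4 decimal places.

For Normal data with known variance σ², a Normal(μ₀, σ₀²) prior on μ is conjugate. Posterior precision = 1/σ₀² + n/σ²; posterior mean is the precision-weighted average of μ₀ and x̄.
Σxᵢ = 164.36 + 177.85 + 174.52 + 183.92 + 182.42 + 207.18 + 156.77 + 181.44 + 185.58 = 1614.04, so n·x̄ = 1614.04.
σ₀² = 108.23² = 11713.7329, σ² = 17.16² = 294.4656; σ² + n·σ₀² = 294.4656 + 9·11713.7329 = 105718.0617.
Posterior mean = (μ₀/σ₀² + n·x̄/σ²)/(1/σ₀² + n/σ²) = (σ²·μ₀ + σ₀²·n·x̄)/(σ² + n·σ₀²) = (294.4656·185.58 + 11713.7329·1614.04)/105718.0617 = 18961080.375964/105718.0617 = 179.3552.

179.3552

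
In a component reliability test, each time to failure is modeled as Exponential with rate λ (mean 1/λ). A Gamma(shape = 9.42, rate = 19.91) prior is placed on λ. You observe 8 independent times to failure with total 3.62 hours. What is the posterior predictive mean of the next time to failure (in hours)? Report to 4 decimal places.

With a Gamma(shape α, rate β) prior on the exponential rate λ, the posterior after n observations with total T = Σxᵢ is Gamma(α+n, β+T).
Posterior: Gamma(9.42+8, 19.91+3.62) = Gamma(17.42, 23.53).
The predictive distribution for the next observation is Lomax; its mean is β/(α−1) = 23.53/16.42 = 1.4330.

1.4330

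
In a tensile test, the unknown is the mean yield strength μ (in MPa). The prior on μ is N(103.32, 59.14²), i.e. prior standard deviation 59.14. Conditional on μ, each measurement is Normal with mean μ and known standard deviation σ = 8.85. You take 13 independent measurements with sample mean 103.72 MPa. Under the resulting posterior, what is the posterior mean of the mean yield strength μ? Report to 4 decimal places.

For Normal data with known variance σ², a Normal(μ₀, σ₀²) prior on μ is conjugate. Posterior precision = 1/σ₀² + n/σ²; posterior mean is the precision-weighted average of μ₀ and x̄.
n·x̄ = 13·103.72 = 1348.36.
σ₀² = 59.14² = 3497.5396, σ² = 8.85² = 78.3225; σ² + n·σ₀² = 78.3225 + 13·3497.5396 = 45546.3373.
Posterior mean = (μ₀/σ₀² + n·x̄/σ²)/(1/σ₀² + n/σ²) = (σ²·μ₀ + σ₀²·n·x̄)/(σ² + n·σ₀²) = (78.3225·103.32 + 3497.5396·1348.36)/45546.3373 = 4724034.775756/45546.3373 = 103.7193.

103.7193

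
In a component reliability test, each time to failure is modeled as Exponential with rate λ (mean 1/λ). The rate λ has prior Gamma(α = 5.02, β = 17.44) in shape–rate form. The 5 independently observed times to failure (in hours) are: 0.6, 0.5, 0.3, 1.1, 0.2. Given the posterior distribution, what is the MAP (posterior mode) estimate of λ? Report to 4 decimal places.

0.4479

With a Gamma(shape α, rate β) prior on the exponential rate λ, the posterior after n observations with total T = Σxᵢ is Gamma(α+n, β+T).
Sum of observations T = 2.7 hours; n = 5.
Posterior: Gamma(5.02+5, 17.44+2.7) = Gamma(10.02, 20.14).
Mode = (α−1)/β = 0.4479.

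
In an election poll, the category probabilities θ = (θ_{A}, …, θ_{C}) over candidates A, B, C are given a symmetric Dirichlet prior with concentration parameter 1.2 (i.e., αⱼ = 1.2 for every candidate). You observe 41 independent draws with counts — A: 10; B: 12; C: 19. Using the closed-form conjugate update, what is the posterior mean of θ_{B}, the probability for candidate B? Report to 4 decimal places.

0.2960

The Dirichlet prior is conjugate to the Multinomial likelihood: each posterior αⱼ = prior αⱼ + observed count nⱼ.
Posterior concentration: (11.2, 13.2, 20.2), total = 44.6.
E[θ_{B}|data] = α_{B}/Σα = 13.2/44.6 = 0.2960.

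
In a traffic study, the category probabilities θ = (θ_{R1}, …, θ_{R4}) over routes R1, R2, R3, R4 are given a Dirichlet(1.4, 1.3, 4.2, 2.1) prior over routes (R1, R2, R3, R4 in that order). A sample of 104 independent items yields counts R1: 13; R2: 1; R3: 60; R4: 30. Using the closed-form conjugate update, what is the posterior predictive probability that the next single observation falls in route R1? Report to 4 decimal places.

0.1274

The Dirichlet prior is conjugate to the Multinomial likelihood: each posterior αⱼ = prior αⱼ + observed count nⱼ.
Posterior concentration: (14.4, 2.3, 64.2, 32.1), total = 113.0.
P(next = R1 | data) = α_{R1}/Σα = 0.1274.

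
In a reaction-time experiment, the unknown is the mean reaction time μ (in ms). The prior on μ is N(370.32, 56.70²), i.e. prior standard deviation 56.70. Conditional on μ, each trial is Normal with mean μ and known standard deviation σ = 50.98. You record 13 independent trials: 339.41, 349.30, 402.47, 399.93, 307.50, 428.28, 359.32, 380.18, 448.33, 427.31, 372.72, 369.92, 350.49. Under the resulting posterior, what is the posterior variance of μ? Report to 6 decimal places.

For Normal data with known variance σ², a Normal(μ₀, σ₀²) prior on μ is conjugate. Posterior precision = 1/σ₀² + n/σ²; posterior mean is the precision-weighted average of μ₀ and x̄.
σ₀² = 56.70² = 3214.89, σ² = 50.98² = 2598.9604; σ² + n·σ₀² = 2598.9604 + 13·3214.89 = 44392.5304.
Posterior precision = 1/σ₀² + n/σ² = 1/3214.89 + 13/2598.9604 = (σ² + n·σ₀²)/(σ₀²σ²) = 44392.5304/(3214.89·2598.9604); posterior variance σₙ² = σ₀²σ²/(σ² + n·σ₀²) = 3214.89·2598.9604/44392.5304 = 188.215714.

188.215714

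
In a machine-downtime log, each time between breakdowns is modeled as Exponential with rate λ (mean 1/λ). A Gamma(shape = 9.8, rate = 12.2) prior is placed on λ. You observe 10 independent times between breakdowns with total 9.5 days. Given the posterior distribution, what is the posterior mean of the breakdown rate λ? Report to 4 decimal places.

0.9124

With a Gamma(shape α, rate β) prior on the exponential rate λ, the posterior after n observations with total T = Σxᵢ is Gamma(α+n, β+T).
Posterior: Gamma(9.8+10, 12.2+9.5) = Gamma(19.8, 21.7).
Posterior mean of λ = α/β = 19.8/21.7 = 0.9124.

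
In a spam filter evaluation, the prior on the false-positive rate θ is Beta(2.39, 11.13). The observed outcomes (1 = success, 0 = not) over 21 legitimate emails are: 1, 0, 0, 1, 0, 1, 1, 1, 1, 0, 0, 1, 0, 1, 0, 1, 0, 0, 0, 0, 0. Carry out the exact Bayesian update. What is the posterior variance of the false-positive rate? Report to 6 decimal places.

The Beta prior is conjugate to a Binomial/Bernoulli likelihood; the update adds successes to α and failures to β.
Posterior: Beta(α+k, β+n−k) = Beta(2.39+9, 11.13+12) = Beta(11.39, 23.13).
Var = αβ/((α+β)²(α+β+1)) = 11.39·23.13/(34.52²·35.52) = 0.006224.

0.006224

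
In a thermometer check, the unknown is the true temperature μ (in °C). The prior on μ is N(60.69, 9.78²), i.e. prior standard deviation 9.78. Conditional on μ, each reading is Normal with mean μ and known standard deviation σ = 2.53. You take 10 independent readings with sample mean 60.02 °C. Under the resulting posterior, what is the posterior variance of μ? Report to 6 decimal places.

For Normal data with known variance σ², a Normal(μ₀, σ₀²) prior on μ is conjugate. Posterior precision = 1/σ₀² + n/σ²; posterior mean is the precision-weighted average of μ₀ and x̄.
σ₀² = 9.78² = 95.6484, σ² = 2.53² = 6.4009; σ² + n·σ₀² = 6.4009 + 10·95.6484 = 962.8849.
Posterior precision = 1/σ₀² + n/σ² = 1/95.6484 + 10/6.4009 = (σ² + n·σ₀²)/(σ₀²σ²) = 962.8849/(95.6484·6.4009); posterior variance σₙ² = σ₀²σ²/(σ² + n·σ₀²) = 95.6484·6.4009/962.8849 = 0.635835.

0.635835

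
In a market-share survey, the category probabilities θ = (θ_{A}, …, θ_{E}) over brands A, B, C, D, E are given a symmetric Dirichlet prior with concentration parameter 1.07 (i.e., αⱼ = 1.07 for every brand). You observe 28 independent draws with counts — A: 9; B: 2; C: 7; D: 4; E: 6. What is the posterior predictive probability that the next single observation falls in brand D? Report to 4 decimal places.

The Dirichlet prior is conjugate to the Multinomial likelihood: each posterior αⱼ = prior αⱼ + observed count nⱼ.
Posterior concentration: (10.07, 3.07, 8.07, 5.07, 7.07), total = 33.35.
P(next = D | data) = α_{D}/Σα = 0.1520.

0.1520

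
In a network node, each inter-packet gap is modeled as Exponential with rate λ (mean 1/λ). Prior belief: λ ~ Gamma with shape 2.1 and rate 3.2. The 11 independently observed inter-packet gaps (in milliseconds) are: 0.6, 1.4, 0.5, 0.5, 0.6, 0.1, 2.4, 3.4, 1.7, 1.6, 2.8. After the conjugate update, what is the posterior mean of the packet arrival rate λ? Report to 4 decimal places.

With a Gamma(shape α, rate β) prior on the exponential rate λ, the posterior after n observations with total T = Σxᵢ is Gamma(α+n, β+T).
Sum of observations T = 15.6 milliseconds; n = 11.
Posterior: Gamma(2.1+11, 3.2+15.6) = Gamma(13.1, 18.8).
Posterior mean of λ = α/β = 13.1/18.8 = 0.6968.

0.6968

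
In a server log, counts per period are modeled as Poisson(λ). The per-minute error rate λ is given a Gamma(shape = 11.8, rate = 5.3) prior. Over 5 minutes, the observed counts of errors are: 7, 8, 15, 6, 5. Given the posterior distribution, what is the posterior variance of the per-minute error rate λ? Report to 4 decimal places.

0.4977

With a Gamma(shape α, rate β) prior, the Poisson likelihood is conjugate: the posterior is Gamma(α + ΣXᵢ, β + n).
Sum of counts S = 41 over n = 5 minutes.
Posterior: Gamma(α+S, β+n) = Gamma(11.8+41, 5.3+5) = Gamma(52.8, 10.3).
Var = α/β² = 52.8/10.3² = 0.4977.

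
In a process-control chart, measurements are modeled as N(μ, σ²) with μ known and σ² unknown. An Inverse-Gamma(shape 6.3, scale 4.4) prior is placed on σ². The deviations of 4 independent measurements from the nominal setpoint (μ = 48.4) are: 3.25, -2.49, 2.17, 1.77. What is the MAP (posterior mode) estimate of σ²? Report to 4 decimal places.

With known mean μ and an Inverse-Gamma(α, β) prior on σ², the Normal likelihood is conjugate: posterior is Inv-Gamma(α + n/2, β + Σ(xᵢ−μ)²/2).
Σ(xᵢ−μ)² = (3.25)² + (-2.49)² + (2.17)² + (1.77)² = 24.6044.
Posterior: Inv-Gamma(6.3 + 4/2, 4.4 + 24.6044/2) = Inv-Gamma(8.30, 16.70220).
Mode = β/(α+1) = 16.70220/9.30 = 1.7959.

1.7959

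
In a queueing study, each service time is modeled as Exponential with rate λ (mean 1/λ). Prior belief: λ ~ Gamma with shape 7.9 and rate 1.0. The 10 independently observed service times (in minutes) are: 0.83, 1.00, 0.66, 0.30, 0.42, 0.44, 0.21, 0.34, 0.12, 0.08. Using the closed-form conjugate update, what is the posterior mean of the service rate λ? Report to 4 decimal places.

3.3148

With a Gamma(shape α, rate β) prior on the exponential rate λ, the posterior after n observations with total T = Σxᵢ is Gamma(α+n, β+T).
Sum of observations T = 4.40 minutes; n = 10.
Posterior: Gamma(7.9+10, 1.0+4.40) = Gamma(17.9, 5.40).
Posterior mean of λ = α/β = 17.9/5.40 = 3.3148.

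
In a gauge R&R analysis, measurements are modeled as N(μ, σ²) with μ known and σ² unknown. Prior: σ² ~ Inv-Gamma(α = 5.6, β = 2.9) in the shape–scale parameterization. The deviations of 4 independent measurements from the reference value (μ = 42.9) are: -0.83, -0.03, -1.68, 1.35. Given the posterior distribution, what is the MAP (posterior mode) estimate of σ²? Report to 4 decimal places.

With known mean μ and an Inverse-Gamma(α, β) prior on σ², the Normal likelihood is conjugate: posterior is Inv-Gamma(α + n/2, β + Σ(xᵢ−μ)²/2).
Σ(xᵢ−μ)² = (-0.83)² + (-0.03)² + (-1.68)² + (1.35)² = 5.3347.
Posterior: Inv-Gamma(5.6 + 4/2, 2.9 + 5.3347/2) = Inv-Gamma(7.60, 5.56735).
Mode = β/(α+1) = 5.56735/8.60 = 0.6474.

0.6474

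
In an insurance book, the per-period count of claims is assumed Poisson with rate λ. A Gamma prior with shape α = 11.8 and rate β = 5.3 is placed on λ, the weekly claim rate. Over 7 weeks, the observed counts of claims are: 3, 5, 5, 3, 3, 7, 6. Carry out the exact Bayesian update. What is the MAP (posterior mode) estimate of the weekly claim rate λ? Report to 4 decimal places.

3.4797

With a Gamma(shape α, rate β) prior, the Poisson likelihood is conjugate: the posterior is Gamma(α + ΣXᵢ, β + n).
Sum of counts S = 32 over n = 7 weeks.
Posterior: Gamma(α+S, β+n) = Gamma(11.8+32, 5.3+7) = Gamma(43.8, 12.3).
Mode of Gamma(α,β) for α≥1 is (α−1)/β = 42.8/12.3 = 3.4797.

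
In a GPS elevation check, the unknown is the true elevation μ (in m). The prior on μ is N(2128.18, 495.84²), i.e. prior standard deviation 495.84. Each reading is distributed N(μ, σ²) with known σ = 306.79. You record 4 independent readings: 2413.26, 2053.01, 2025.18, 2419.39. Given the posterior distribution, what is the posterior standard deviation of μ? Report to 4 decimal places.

146.5427

For Normal data with known variance σ², a Normal(μ₀, σ₀²) prior on μ is conjugate. Posterior precision = 1/σ₀² + n/σ²; posterior mean is the precision-weighted average of μ₀ and x̄.
σ₀² = 495.84² = 245857.3056, σ² = 306.79² = 94120.1041; σ² + n·σ₀² = 94120.1041 + 4·245857.3056 = 1077549.3265.
Posterior precision = 1/σ₀² + n/σ² = 1/245857.3056 + 4/94120.1041 = (σ² + n·σ₀²)/(σ₀²σ²) = 1077549.3265/(245857.3056·94120.1041); posterior variance σₙ² = σ₀²σ²/(σ² + n·σ₀²) = 245857.3056·94120.1041/1077549.3265 = 21474.761877.
Posterior SD = √σₙ² = √(245857.3056·94120.1041/1077549.3265) = 146.5427.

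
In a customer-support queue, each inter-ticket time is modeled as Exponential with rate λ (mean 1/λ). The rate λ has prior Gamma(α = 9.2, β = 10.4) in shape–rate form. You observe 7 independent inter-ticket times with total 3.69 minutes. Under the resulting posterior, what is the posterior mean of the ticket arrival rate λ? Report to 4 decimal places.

With a Gamma(shape α, rate β) prior on the exponential rate λ, the posterior after n observations with total T = Σxᵢ is Gamma(α+n, β+T).
Posterior: Gamma(9.2+7, 10.4+3.69) = Gamma(16.2, 14.09).
Posterior mean of λ = α/β = 16.2/14.09 = 1.1498.

1.1498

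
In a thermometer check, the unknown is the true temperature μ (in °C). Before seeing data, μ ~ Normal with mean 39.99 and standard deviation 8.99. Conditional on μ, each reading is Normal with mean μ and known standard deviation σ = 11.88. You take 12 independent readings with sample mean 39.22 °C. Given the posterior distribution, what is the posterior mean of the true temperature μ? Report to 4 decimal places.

For Normal data with known variance σ², a Normal(μ₀, σ₀²) prior on μ is conjugate. Posterior precision = 1/σ₀² + n/σ²; posterior mean is the precision-weighted average of μ₀ and x̄.
n·x̄ = 12·39.22 = 470.64.
σ₀² = 8.99² = 80.8201, σ² = 11.88² = 141.1344; σ² + n·σ₀² = 141.1344 + 12·80.8201 = 1110.9756.
Posterior mean = (μ₀/σ₀² + n·x̄/σ²)/(1/σ₀² + n/σ²) = (σ²·μ₀ + σ₀²·n·x̄)/(σ² + n·σ₀²) = (141.1344·39.99 + 80.8201·470.64)/1110.9756 = 43681.13652/1110.9756 = 39.3178.

39.3178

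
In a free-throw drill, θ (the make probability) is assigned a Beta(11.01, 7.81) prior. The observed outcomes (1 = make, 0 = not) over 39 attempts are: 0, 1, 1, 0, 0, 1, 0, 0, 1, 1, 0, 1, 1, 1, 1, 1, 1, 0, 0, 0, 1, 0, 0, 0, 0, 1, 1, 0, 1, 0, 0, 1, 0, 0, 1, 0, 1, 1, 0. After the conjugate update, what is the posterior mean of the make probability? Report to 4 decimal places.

0.5190

The Beta prior is conjugate to a Binomial/Bernoulli likelihood; the update adds successes to α and failures to β.
Posterior: Beta(α+k, β+n−k) = Beta(11.01+19, 7.81+20) = Beta(30.01, 27.81).
Posterior mean = α/(α+β) = 30.01/57.82 = 0.5190.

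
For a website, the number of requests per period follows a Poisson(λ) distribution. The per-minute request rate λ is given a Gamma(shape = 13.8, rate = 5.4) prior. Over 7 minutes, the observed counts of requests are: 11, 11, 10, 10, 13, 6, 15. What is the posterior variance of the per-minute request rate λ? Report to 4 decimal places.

0.5840

With a Gamma(shape α, rate β) prior, the Poisson likelihood is conjugate: the posterior is Gamma(α + ΣXᵢ, β + n).
Sum of counts S = 76 over n = 7 minutes.
Posterior: Gamma(α+S, β+n) = Gamma(13.8+76, 5.4+7) = Gamma(89.8, 12.4).
Var = α/β² = 89.8/12.4² = 0.5840.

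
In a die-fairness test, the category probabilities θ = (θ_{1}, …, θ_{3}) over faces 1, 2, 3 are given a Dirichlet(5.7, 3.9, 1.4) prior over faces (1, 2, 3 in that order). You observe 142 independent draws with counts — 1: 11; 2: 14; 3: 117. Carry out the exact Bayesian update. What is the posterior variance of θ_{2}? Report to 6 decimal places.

The Dirichlet prior is conjugate to the Multinomial likelihood: each posterior αⱼ = prior αⱼ + observed count nⱼ.
Posterior concentration: (16.7, 17.9, 118.4), total = 153.0.
Var[θ_j] = α_j(Σα−α_j)/((Σα)²(Σα+1)) = 17.9·135.1/(153.0²·154.0) = 0.000671.

0.000671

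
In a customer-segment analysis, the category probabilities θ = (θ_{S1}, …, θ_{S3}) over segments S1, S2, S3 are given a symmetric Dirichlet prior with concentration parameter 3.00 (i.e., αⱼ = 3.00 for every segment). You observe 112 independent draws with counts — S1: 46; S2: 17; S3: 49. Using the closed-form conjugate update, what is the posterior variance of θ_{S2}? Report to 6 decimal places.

0.001131

The Dirichlet prior is conjugate to the Multinomial likelihood: each posterior αⱼ = prior αⱼ + observed count nⱼ.
Posterior concentration: (49.00, 20.00, 52.00), total = 121.00.
Var[θ_j] = α_j(Σα−α_j)/((Σα)²(Σα+1)) = 20.00·101.00/(121.00²·122.00) = 0.001131.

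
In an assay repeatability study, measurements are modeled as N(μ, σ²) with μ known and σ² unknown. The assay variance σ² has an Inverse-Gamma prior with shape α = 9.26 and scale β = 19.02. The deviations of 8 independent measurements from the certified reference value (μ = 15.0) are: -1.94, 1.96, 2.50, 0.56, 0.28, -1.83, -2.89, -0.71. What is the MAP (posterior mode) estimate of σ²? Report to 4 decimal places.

2.2613

With known mean μ and an Inverse-Gamma(α, β) prior on σ², the Normal likelihood is conjugate: posterior is Inv-Gamma(α + n/2, β + Σ(xᵢ−μ)²/2).
Σ(xᵢ−μ)² = (-1.94)² + (1.96)² + (2.50)² + (0.56)² + (0.28)² + (-1.83)² + (-2.89)² + (-0.71)² = 26.4523.
Posterior: Inv-Gamma(9.26 + 8/2, 19.02 + 26.4523/2) = Inv-Gamma(13.26, 32.24615).
Mode = β/(α+1) = 32.24615/14.26 = 2.2613.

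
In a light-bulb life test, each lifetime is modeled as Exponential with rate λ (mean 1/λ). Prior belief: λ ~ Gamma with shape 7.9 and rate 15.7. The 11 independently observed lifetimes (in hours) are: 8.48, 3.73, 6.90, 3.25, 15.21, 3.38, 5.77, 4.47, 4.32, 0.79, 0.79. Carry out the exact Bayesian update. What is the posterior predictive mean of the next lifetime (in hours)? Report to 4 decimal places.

With a Gamma(shape α, rate β) prior on the exponential rate λ, the posterior after n observations with total T = Σxᵢ is Gamma(α+n, β+T).
Sum of observations T = 57.09 hours; n = 11.
Posterior: Gamma(7.9+11, 15.7+57.09) = Gamma(18.9, 72.79).
The predictive distribution for the next observation is Lomax; its mean is β/(α−1) = 72.79/17.9 = 4.0665.

4.0665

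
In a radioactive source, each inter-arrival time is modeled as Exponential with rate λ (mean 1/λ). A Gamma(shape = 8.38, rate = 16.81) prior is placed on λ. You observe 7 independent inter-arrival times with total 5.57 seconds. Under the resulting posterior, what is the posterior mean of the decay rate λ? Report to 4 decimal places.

0.6872

With a Gamma(shape α, rate β) prior on the exponential rate λ, the posterior after n observations with total T = Σxᵢ is Gamma(α+n, β+T).
Posterior: Gamma(8.38+7, 16.81+5.57) = Gamma(15.38, 22.38).
Posterior mean of λ = α/β = 15.38/22.38 = 0.6872.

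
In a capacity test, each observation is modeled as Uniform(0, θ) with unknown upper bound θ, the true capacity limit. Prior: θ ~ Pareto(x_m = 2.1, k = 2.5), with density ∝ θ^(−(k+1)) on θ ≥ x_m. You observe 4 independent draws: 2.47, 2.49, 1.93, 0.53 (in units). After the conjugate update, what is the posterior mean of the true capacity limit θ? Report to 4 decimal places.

A Pareto(scale x_m, shape k) prior on the upper bound θ of Uniform(0, θ) is conjugate: posterior is Pareto(max(x_m, max xᵢ), k + n).
Sample maximum = 2.49; prior scale x_m = 2.1 → posterior scale = max = 2.49.
Posterior shape = 2.5 + 4 = 6.5.
E[θ|data] = k·x_m/(k−1) = 6.5·2.49/5.5 = 2.9427.

2.9427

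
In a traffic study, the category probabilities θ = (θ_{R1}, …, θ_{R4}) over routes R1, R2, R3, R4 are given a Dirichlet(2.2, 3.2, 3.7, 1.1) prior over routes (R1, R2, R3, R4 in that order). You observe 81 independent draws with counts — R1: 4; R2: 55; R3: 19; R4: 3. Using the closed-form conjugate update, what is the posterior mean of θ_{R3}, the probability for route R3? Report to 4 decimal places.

0.2489

The Dirichlet prior is conjugate to the Multinomial likelihood: each posterior αⱼ = prior αⱼ + observed count nⱼ.
Posterior concentration: (6.2, 58.2, 22.7, 4.1), total = 91.2.
E[θ_{R3}|data] = α_{R3}/Σα = 22.7/91.2 = 0.2489.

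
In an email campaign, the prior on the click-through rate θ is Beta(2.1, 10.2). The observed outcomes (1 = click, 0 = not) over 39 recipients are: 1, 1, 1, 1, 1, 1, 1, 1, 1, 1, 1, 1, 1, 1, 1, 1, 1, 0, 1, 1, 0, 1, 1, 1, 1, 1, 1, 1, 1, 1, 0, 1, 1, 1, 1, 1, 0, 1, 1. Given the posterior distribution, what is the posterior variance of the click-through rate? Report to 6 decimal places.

The Beta prior is conjugate to a Binomial/Bernoulli likelihood; the update adds successes to α and failures to β.
Posterior: Beta(α+k, β+n−k) = Beta(2.1+35, 10.2+4) = Beta(37.1, 14.2).
Var = αβ/((α+β)²(α+β+1)) = 37.1·14.2/(51.3²·52.3) = 0.003828.

0.003828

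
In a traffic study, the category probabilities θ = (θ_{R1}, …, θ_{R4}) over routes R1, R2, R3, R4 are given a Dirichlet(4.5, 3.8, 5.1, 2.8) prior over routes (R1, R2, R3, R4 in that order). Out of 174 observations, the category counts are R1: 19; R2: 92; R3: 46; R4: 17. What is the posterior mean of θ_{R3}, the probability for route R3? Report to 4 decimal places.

0.2687

The Dirichlet prior is conjugate to the Multinomial likelihood: each posterior αⱼ = prior αⱼ + observed count nⱼ.
Posterior concentration: (23.5, 95.8, 51.1, 19.8), total = 190.2.
E[θ_{R3}|data] = α_{R3}/Σα = 51.1/190.2 = 0.2687.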